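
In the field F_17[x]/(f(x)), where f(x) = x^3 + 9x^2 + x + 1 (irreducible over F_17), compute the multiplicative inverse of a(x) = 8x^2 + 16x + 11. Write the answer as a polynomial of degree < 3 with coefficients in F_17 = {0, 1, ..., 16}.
a(x)^(-1) ≡ 10x^2 + 16x + 1 (mod f(x))

Since f is irreducible over F_17, F_17[x]/(f) is a field and a(x) ≠ 0 has an inverse. Apply the extended Euclidean algorithm to f(x) and a(x) in F_17[x]: f(x) = (15x + 3)·a(x) + (9x + 2);  a(x) = (16x + 2)·(9x + 2) + (7). The last nonzero remainder is the constant 7 = gcd(f, a) in F_17. Back-substituting through the division chain expresses 7 = s(x)·a(x) + t(x)·f(x) with s(x) ≡ 2x^2 + 10x + 7 (mod f), so (2x^2 + 10x + 7)·a(x) ≡ 7 (mod f). Multiplying by 7^(-1) ≡ 5 in F_17 gives a(x)^(-1) ≡ 5·(2x^2 + 10x + 7) ≡ 10x^2 + 16x + 1 (mod f). Check: (8x^2 + 16x + 11)·(10x^2 + 16x + 1) = 12x^4 + 16x^3 + 5x + 11 ≡ 1 (mod x^3 + 9x^2 + x + 1).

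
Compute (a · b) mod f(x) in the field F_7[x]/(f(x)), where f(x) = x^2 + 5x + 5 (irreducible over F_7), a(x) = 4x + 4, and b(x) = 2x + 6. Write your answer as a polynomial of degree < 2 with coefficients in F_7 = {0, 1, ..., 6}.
a · b ≡ 6x + 5 (mod f(x))

Multiply in F_7[x]: a(x)·b(x) = (4x + 4)·(2x + 6) = x^2 + 4x + 3. This has degree ≥ 2, so divide by f(x) over F_7: x^2 + 4x + 3 = (1)·(x^2 + 5x + 5) + (6x + 5). Hence a·b ≡ 6x + 5 (mod f). (F_7[x]/(f) is a field with 7^2 = 49 elements since f is irreducible of degree 2.)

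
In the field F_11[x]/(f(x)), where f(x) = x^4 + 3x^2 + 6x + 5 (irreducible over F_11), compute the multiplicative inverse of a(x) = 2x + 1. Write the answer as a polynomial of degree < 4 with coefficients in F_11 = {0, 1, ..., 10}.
a(x)^(-1) ≡ 3x^3 + 4x^2 + 7x + 9 (mod f(x))

Since f is irreducible over F_11, F_11[x]/(f) is a field and a(x) ≠ 0 has an inverse. Apply the extended Euclidean algorithm to f(x) and a(x) in F_11[x]: f(x) = (6x^3 + 8x^2 + 3x + 7)·a(x) + (9). The last nonzero remainder is the constant 9 = gcd(f, a) in F_11. Back-substituting through the division chain expresses 9 = s(x)·a(x) + t(x)·f(x) with s(x) ≡ 5x^3 + 3x^2 + 8x + 4 (mod f), so (5x^3 + 3x^2 + 8x + 4)·a(x) ≡ 9 (mod f). Multiplying by 9^(-1) ≡ 5 in F_11 gives a(x)^(-1) ≡ 5·(5x^3 + 3x^2 + 8x + 4) ≡ 3x^3 + 4x^2 + 7x + 9 (mod f). Check: (2x + 1)·(3x^3 + 4x^2 + 7x + 9) = 6x^4 + 7x^2 + 3x + 9 ≡ 1 (mod x^4 + 3x^2 + 6x + 5).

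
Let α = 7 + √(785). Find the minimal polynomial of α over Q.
m_α(x) = x^2 - 14x - 736

From α - 7 = √(785), squaring gives (α - 7)^2 = 785, i.e. α^2 - 14α + 49 = 785, so α^2 - 14α - 736 = 0. The discriminant of x^2 - 14x - 736 is (-14)^2 - 4·(-736) = 196 + 2944 = 3140, and 4·(785) is not a perfect square in Q since 785 is squarefree and ≠ 1. Hence x^2 - 14x - 736 is irreducible over Q and is the minimal polynomial of α.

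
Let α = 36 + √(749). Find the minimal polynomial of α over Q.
m_α(x) = x^2 - 72x + 547

From α - 36 = √(749), squaring gives (α - 36)^2 = 749, i.e. α^2 - 72α + 1296 = 749, so α^2 - 72α + 547 = 0. The discriminant of x^2 - 72x + 547 is (-72)^2 - 4·(547) = 5184 - 2188 = 2996, and 4·(749) is not a perfect square in Q since 749 is squarefree and ≠ 1. Hence x^2 - 72x + 547 is irreducible over Q and is the minimal polynomial of α.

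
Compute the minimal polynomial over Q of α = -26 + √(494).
m_α(x) = x^2 + 52x + 182

From α + 26 = √(494), squaring gives (α + 26)^2 = 494, i.e. α^2 + 52α + 676 = 494, so α^2 + 52α + 182 = 0. The discriminant of x^2 + 52x + 182 is (52)^2 - 4·(182) = 2704 - 728 = 1976, and 4·(494) is not a perfect square in Q since 494 is squarefree and ≠ 1. Hence x^2 + 52x + 182 is irreducible over Q and is the minimal polynomial of α.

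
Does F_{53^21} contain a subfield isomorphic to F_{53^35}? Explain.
No: F_{53^35} is not a subfield of F_{53^21}

F_{p^m} embeds in F_{p^n} iff m | n. Here 35 ∤ 21 (since 21 = 0·35 + 21 with remainder 21 ≠ 0), so F_{53^35} is not a subfield of F_{53^21}. Equivalently: if it were, the tower law would give 35 = [F_{53^35}:F_53] dividing [F_{53^21}:F_53] = 21, contradiction.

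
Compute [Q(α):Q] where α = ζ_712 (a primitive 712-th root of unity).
[Q(α):Q] = 352

The minimal polynomial of ζ_712 over Q is the 712-th cyclotomic polynomial Φ_712(x), which is irreducible over Q and has degree φ(712) = 352. Hence [Q(α):Q] = φ(712) = 352.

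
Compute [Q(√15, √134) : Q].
[Q(√15, √134) : Q] = 4

[Q(√15):Q] = 2 (min poly x^2 - 15, irreducible since 15 is squarefree > 1). For the top step, suppose √134 ∈ Q(√15), say √134 = c + d√15 with c, d ∈ Q. Squaring: 134 = c^2 + 15d^2 + 2cd√15. Since √15 ∉ Q this forces 2cd = 0. If d = 0 then √134 = c ∈ Q, contradicting 134 squarefree > 1. If c = 0 then 134 = 15d^2, so 15·134 = (15d)^2 is a perfect square in Q — but 15·134 = 2010 is not a perfect square (since 15 and 134 are distinct squarefree integers). Contradiction. Hence √134 ∉ Q(√15), so x^2 - 134 stays irreducible over Q(√15) and [Q(√15, √134) : Q(√15)] = 2. By the tower law, [Q(√15, √134) : Q] = 2 · 2 = 4.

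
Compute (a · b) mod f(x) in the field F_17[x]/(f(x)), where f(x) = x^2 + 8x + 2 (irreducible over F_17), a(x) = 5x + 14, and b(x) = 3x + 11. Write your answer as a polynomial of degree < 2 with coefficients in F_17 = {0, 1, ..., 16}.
a · b ≡ 11x + 5 (mod f(x))

Multiply in F_17[x]: a(x)·b(x) = (5x + 14)·(3x + 11) = 15x^2 + 12x + 1. This has degree ≥ 2, so divide by f(x) over F_17: 15x^2 + 12x + 1 = (15)·(x^2 + 8x + 2) + (11x + 5). Hence a·b ≡ 11x + 5 (mod f). (F_17[x]/(f) is a field with 17^2 = 289 elements since f is irreducible of degree 2.)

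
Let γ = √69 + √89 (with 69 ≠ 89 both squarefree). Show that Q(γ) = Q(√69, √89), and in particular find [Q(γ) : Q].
[Q(γ) : Q] = 4 (equivalently, Q(γ) = Q(√69, √89))

Obviously Q(γ) ⊆ Q(√69, √89), and [Q(√69, √89):Q] = 4 (since 69, 89 are distinct squarefree integers > 1 with 6141 not a perfect square). To show equality we compute the minimal polynomial of γ. From γ = √69 + √89: γ^2 = 69 + 2√(6141) + 89 = 158 + 2√(6141), so γ^2 - 158 = 2√(6141); squaring, (γ^2 - 158)^2 = 4·6141, i.e. γ^4 - 316γ^2 + 24964 - 24564 = 0, i.e. γ^4 - 316γ^2 + 400 = 0. So γ is a root of x^4 - 316x^2 + 400. This polynomial is irreducible over Q: it has no rational root (each ±√69 ± √89 is irrational), and any factorization into two quadratics over Q would force √(6141) ∈ Q (pairing opposite roots) or √69, √89 ∈ Q (other pairings), all impossible. Hence [Q(γ):Q] = 4 = [Q(√69, √89):Q], so Q(γ) = Q(√69, √89).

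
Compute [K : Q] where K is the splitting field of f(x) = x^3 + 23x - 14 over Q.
[K : Q] = 6

By the rational root test, any rational root of the monic integer polynomial f(x) = x^3 + 23x - 14 must be an integer dividing the constant term -14, i.e. one of ±{1, 2, 7, 14}. Evaluating: f(1) = 10, f(-1) = -38, f(2) = 40, f(-2) = -68, f(7) = 490, f(-7) = -518, f(14) = 3052, f(-14) = -3080; none is 0, so f has no rational root and is therefore irreducible over Q (a cubic with no linear factor over a field is irreducible). For an irreducible cubic, the Galois group is A_3 or S_3 according as the discriminant disc(f) = -4a^3 - 27b^2 = -4·(23)^3 - 27·(-14)^2 = -53960 is or is not a square in Q. Here disc(f) = -53960 is not a perfect square in Q, so the Galois group of f over Q is not contained in A_3 and must be all of S_3. The splitting field has degree |S_3| = 6 over Q, so [K : Q] = 6.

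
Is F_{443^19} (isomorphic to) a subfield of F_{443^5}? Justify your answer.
No: F_{443^19} is not a subfield of F_{443^5}

F_{p^m} embeds in F_{p^n} iff m | n. Here 19 ∤ 5 (since 5 = 0·19 + 5 with remainder 5 ≠ 0), so F_{443^19} is not a subfield of F_{443^5}. Equivalently: if it were, the tower law would give 19 = [F_{443^19}:F_443] dividing [F_{443^5}:F_443] = 5, contradiction.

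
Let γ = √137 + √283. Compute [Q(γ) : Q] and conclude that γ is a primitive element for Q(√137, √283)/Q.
[Q(γ) : Q] = 4 (equivalently, Q(γ) = Q(√137, √283))

Obviously Q(γ) ⊆ Q(√137, √283), and [Q(√137, √283):Q] = 4 (since 137, 283 are distinct squarefree integers > 1 with 38771 not a perfect square). To show equality we compute the minimal polynomial of γ. From γ = √137 + √283: γ^2 = 137 + 2√(38771) + 283 = 420 + 2√(38771), so γ^2 - 420 = 2√(38771); squaring, (γ^2 - 420)^2 = 4·38771, i.e. γ^4 - 840γ^2 + 176400 - 155084 = 0, i.e. γ^4 - 840γ^2 + 21316 = 0. So γ is a root of x^4 - 840x^2 + 21316. This polynomial is irreducible over Q: it has no rational root (each ±√137 ± √283 is irrational), and any factorization into two quadratics over Q would force √(38771) ∈ Q (pairing opposite roots) or √137, √283 ∈ Q (other pairings), all impossible. Hence [Q(γ):Q] = 4 = [Q(√137, √283):Q], so Q(γ) = Q(√137, √283).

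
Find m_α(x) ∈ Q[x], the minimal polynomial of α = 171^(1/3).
m_α(x) = x^3 - 171

α satisfies α^3 = 171, so x^3 - 171 annihilates α. By the rational root test, a rational root p/q (in lowest terms) of x^3 - 171 would satisfy p^3 = 171 q^3, forcing q = 1 and p^3 = 171; but 171 is not a perfect cube, contradiction. A monic cubic over Q with no rational root is irreducible (any nontrivial factorization would include a linear factor). Hence x^3 - 171 is the minimal polynomial of α, and in particular [Q(α):Q] = 3.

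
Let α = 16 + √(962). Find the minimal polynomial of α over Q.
m_α(x) = x^2 - 32x - 706

From α - 16 = √(962), squaring gives (α - 16)^2 = 962, i.e. α^2 - 32α + 256 = 962, so α^2 - 32α - 706 = 0. The discriminant of x^2 - 32x - 706 is (-32)^2 - 4·(-706) = 1024 + 2824 = 3848, and 4·(962) is not a perfect square in Q since 962 is squarefree and ≠ 1. Hence x^2 - 32x - 706 is irreducible over Q and is the minimal polynomial of α.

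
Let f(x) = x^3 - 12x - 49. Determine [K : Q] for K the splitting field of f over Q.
[K : Q] = 6

By the rational root test, any rational root of the monic integer polynomial f(x) = x^3 - 12x - 49 must be an integer dividing the constant term -49, i.e. one of ±{1, 7, 49}. Evaluating: f(1) = -60, f(-1) = -38, f(7) = 210, f(-7) = -308, f(49) = 117012, f(-49) = -117110; none is 0, so f has no rational root and is therefore irreducible over Q (a cubic with no linear factor over a field is irreducible). For an irreducible cubic, the Galois group is A_3 or S_3 according as the discriminant disc(f) = -4a^3 - 27b^2 = -4·(-12)^3 - 27·(-49)^2 = -57915 is or is not a square in Q. Here disc(f) = -57915 is not a perfect square in Q, so the Galois group of f over Q is not contained in A_3 and must be all of S_3. The splitting field has degree |S_3| = 6 over Q, so [K : Q] = 6.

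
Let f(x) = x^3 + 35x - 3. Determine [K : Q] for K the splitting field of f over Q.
[K : Q] = 6

By the rational root test, any rational root of the monic integer polynomial f(x) = x^3 + 35x - 3 must be an integer dividing the constant term -3, i.e. one of ±{1, 3}. Evaluating: f(1) = 33, f(-1) = -39, f(3) = 129, f(-3) = -135; none is 0, so f has no rational root and is therefore irreducible over Q (a cubic with no linear factor over a field is irreducible). For an irreducible cubic, the Galois group is A_3 or S_3 according as the discriminant disc(f) = -4a^3 - 27b^2 = -4·(35)^3 - 27·(-3)^2 = -171743 is or is not a square in Q. Here disc(f) = -171743 is not a perfect square in Q, so the Galois group of f over Q is not contained in A_3 and must be all of S_3. The splitting field has degree |S_3| = 6 over Q, so [K : Q] = 6.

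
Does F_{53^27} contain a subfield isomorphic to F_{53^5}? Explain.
No: F_{53^5} is not a subfield of F_{53^27}

F_{p^m} embeds in F_{p^n} iff m | n. Here 5 ∤ 27 (since 27 = 5·5 + 2 with remainder 2 ≠ 0), so F_{53^5} is not a subfield of F_{53^27}. Equivalently: if it were, the tower law would give 5 = [F_{53^5}:F_53] dividing [F_{53^27}:F_53] = 27, contradiction.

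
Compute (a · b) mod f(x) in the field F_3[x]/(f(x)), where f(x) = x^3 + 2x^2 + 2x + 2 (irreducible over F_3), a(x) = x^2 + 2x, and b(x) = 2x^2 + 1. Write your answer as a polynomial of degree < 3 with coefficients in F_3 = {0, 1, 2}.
a · b ≡ x (mod f(x))

Multiply in F_3[x]: a(x)·b(x) = (x^2 + 2x)·(2x^2 + 1) = 2x^4 + x^3 + x^2 + 2x. This has degree ≥ 3, so divide by f(x) over F_3: 2x^4 + x^3 + x^2 + 2x = (2x)·(x^3 + 2x^2 + 2x + 2) + (x). Hence a·b ≡ x (mod f). (F_3[x]/(f) is a field with 3^3 = 27 elements since f is irreducible of degree 3.)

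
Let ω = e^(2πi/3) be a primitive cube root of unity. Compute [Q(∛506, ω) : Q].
[Q(∛506, ω) : Q] = 6

[Q(∛506):Q] = 3 (min poly x^3 - 506, irreducible since 506 is not a perfect cube). [Q(ω):Q] = 2 (min poly x^2 + x + 1). Since Q(∛506) ⊂ R and ω ∉ R, we have ω ∉ Q(∛506), so x^2 + x + 1 remains irreducible over Q(∛506) and [Q(∛506, ω) : Q(∛506)] = 2. By the tower law, [Q(∛506, ω) : Q] = 3 · 2 = 6. (In fact Q(∛506, ω) is the splitting field of x^3 - 506 over Q.)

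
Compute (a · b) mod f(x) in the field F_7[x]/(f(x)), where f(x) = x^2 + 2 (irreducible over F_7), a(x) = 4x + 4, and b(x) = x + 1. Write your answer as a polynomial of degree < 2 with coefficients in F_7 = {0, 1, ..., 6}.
a · b ≡ x + 3 (mod f(x))

Multiply in F_7[x]: a(x)·b(x) = (4x + 4)·(x + 1) = 4x^2 + x + 4. This has degree ≥ 2, so divide by f(x) over F_7: 4x^2 + x + 4 = (4)·(x^2 + 2) + (x + 3). Hence a·b ≡ x + 3 (mod f). (F_7[x]/(f) is a field with 7^2 = 49 elements since f is irreducible of degree 2.)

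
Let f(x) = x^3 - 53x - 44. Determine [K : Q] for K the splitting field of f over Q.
[K : Q] = 6

By the rational root test, any rational root of the monic integer polynomial f(x) = x^3 - 53x - 44 must be an integer dividing the constant term -44, i.e. one of ±{1, 2, 4, 11, 22, 44}. Evaluating: f(1) = -96, f(-1) = 8, f(2) = -142, f(-2) = 54, f(4) = -192, f(-4) = 104, f(11) = 704, f(-11) = -792, f(22) = 9438, f(-22) = -9526, f(44) = 82808, f(-44) = -82896; none is 0, so f has no rational root and is therefore irreducible over Q (a cubic with no linear factor over a field is irreducible). For an irreducible cubic, the Galois group is A_3 or S_3 according as the discriminant disc(f) = -4a^3 - 27b^2 = -4·(-53)^3 - 27·(-44)^2 = 543236 is or is not a square in Q. Here disc(f) = 543236 is not a perfect square in Q, so the Galois group of f over Q is not contained in A_3 and must be all of S_3. The splitting field has degree |S_3| = 6 over Q, so [K : Q] = 6.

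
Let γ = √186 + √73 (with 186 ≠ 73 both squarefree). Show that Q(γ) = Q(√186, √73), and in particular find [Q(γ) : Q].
[Q(γ) : Q] = 4 (equivalently, Q(γ) = Q(√186, √73))

Obviously Q(γ) ⊆ Q(√186, √73), and [Q(√186, √73):Q] = 4 (since 186, 73 are distinct squarefree integers > 1 with 13578 not a perfect square). To show equality we compute the minimal polynomial of γ. From γ = √186 + √73: γ^2 = 186 + 2√(13578) + 73 = 259 + 2√(13578), so γ^2 - 259 = 2√(13578); squaring, (γ^2 - 259)^2 = 4·13578, i.e. γ^4 - 518γ^2 + 67081 - 54312 = 0, i.e. γ^4 - 518γ^2 + 12769 = 0. So γ is a root of x^4 - 518x^2 + 12769. This polynomial is irreducible over Q: it has no rational root (each ±√186 ± √73 is irrational), and any factorization into two quadratics over Q would force √(13578) ∈ Q (pairing opposite roots) or √186, √73 ∈ Q (other pairings), all impossible. Hence [Q(γ):Q] = 4 = [Q(√186, √73):Q], so Q(γ) = Q(√186, √73).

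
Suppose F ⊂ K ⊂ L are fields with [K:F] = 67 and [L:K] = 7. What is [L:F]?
[L:F] = 469

The tower law says that for any tower of field extensions F ⊂ K ⊂ L with finite degrees, [L:F] = [L:K] · [K:F]. Here this gives [L:F] = 7 · 67 = 469.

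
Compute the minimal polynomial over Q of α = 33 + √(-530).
m_α(x) = x^2 - 66x + 1619

From α - 33 = √(-530), squaring gives (α - 33)^2 = -530, i.e. α^2 - 66α + 1089 = -530, so α^2 - 66α + 1619 = 0. The discriminant of x^2 - 66x + 1619 is (-66)^2 - 4·(1619) = 4356 - 6476 = -2120, and 4·(-530) is not a perfect square in Q since -530 is squarefree and ≠ 1. Hence x^2 - 66x + 1619 is irreducible over Q and is the minimal polynomial of α.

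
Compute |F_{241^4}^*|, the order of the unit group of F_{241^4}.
|F_{241^4}^*| = 3373402560

F_{241^4} has 241^4 = 3373402561 elements; its multiplicative group consists of all nonzero elements, so |F_{241^4}^*| = 3373402561 - 1 = 3373402560. (It is cyclic since any finite subgroup of the multiplicative group of a field is cyclic.)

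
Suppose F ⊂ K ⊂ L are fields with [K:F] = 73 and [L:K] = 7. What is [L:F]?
[L:F] = 511

The tower law says that for any tower of field extensions F ⊂ K ⊂ L with finite degrees, [L:F] = [L:K] · [K:F]. Here this gives [L:F] = 7 · 73 = 511.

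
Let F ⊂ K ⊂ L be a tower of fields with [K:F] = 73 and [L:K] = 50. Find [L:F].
[L:F] = 3650

The tower law says that for any tower of field extensions F ⊂ K ⊂ L with finite degrees, [L:F] = [L:K] · [K:F]. Here this gives [L:F] = 50 · 73 = 3650.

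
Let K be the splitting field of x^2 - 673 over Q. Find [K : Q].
[K : Q] = 2

f(x) = x^2 - 673 factors as (x - √673)(x + √673). The splitting field is K = Q(√673). Since 673 is squarefree and > 1, it is not a perfect square, so x^2 - 673 is irreducible over Q and [Q(√673) : Q] = 2. Hence [K : Q] = 2.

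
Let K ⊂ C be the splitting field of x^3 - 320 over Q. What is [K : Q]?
[K : Q] = 6

The roots of x^3 - 320 are ∛320, ω∛320, ω^2∛320 where ω = e^(2πi/3) is a primitive cube root of unity, so K = Q(∛320, ω). Now [Q(∛320):Q] = 3 (since 320 is not a perfect cube, x^3 - 320 is irreducible) and [Q(ω):Q] = 2. Both 2 and 3 divide [K:Q], and [K:Q] ≤ 3·2 = 6, so [K:Q] = 6. (Equivalently: Q(∛320) ⊂ R but ω ∉ R, so [K : Q(∛320)] = 2.)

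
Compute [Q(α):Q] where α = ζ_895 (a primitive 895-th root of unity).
[Q(α):Q] = 712

The minimal polynomial of ζ_895 over Q is the 895-th cyclotomic polynomial Φ_895(x), which is irreducible over Q and has degree φ(895) = 712. Hence [Q(α):Q] = φ(895) = 712.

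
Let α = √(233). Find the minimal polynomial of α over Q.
m_α(x) = x^2 - 233

α satisfies α^2 - 233 = 0, so x^2 - 233 annihilates α. Since d = 233 is squarefree and ≠ 1, it is not a perfect square in Q, so x^2 - 233 has no rational root and is therefore irreducible over Q (a degree-2 polynomial over a field is irreducible iff it has no root). Hence m_α(x) = x^2 - 233.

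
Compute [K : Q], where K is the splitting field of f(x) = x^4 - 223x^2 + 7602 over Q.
[K : Q] = 4

Solving the quadratic in x^2: x^2 = (223 ± √(223^2 - 4·7602))/2 = (223 ± √19321)/2 = (223 ± 139)/2, giving x^2 = 181 or x^2 = 42. So f(x) = (x^2 - 181)(x^2 - 42) and the roots of f are ±√181, ±√42. Hence the splitting field is K = Q(√181, √42). Since 181 and 42 are distinct squarefree integers > 1, their product 7602 is not a perfect square, so √42 ∉ Q(√181). By the tower law [K:Q] = [Q(√181,√42):Q(√181)] · [Q(√181):Q] = 2 · 2 = 4.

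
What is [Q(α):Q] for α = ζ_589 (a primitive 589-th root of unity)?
[Q(α):Q] = 540

The minimal polynomial of ζ_589 over Q is the 589-th cyclotomic polynomial Φ_589(x), which is irreducible over Q and has degree φ(589) = 540. Hence [Q(α):Q] = φ(589) = 540.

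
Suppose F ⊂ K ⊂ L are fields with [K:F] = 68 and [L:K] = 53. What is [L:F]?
[L:F] = 3604

The tower law says that for any tower of field extensions F ⊂ K ⊂ L with finite degrees, [L:F] = [L:K] · [K:F]. Here this gives [L:F] = 53 · 68 = 3604.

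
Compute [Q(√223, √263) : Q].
[Q(√223, √263) : Q] = 4

[Q(√223):Q] = 2 (min poly x^2 - 223, irreducible since 223 is squarefree > 1). For the top step, suppose √263 ∈ Q(√223), say √263 = c + d√223 with c, d ∈ Q. Squaring: 263 = c^2 + 223d^2 + 2cd√223. Since √223 ∉ Q this forces 2cd = 0. If d = 0 then √263 = c ∈ Q, contradicting 263 squarefree > 1. If c = 0 then 263 = 223d^2, so 223·263 = (223d)^2 is a perfect square in Q — but 223·263 = 58649 is not a perfect square (since 223 and 263 are distinct squarefree integers). Contradiction. Hence √263 ∉ Q(√223), so x^2 - 263 stays irreducible over Q(√223) and [Q(√223, √263) : Q(√223)] = 2. By the tower law, [Q(√223, √263) : Q] = 2 · 2 = 4.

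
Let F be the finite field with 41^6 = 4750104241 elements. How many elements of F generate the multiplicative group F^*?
There are φ(4750104240) = 1083124224 primitive elements

F_q^* is cyclic of order q - 1 = 4750104240. A cyclic group of order m has exactly φ(m) generators. Here m = 4750104240 = 2^4 · 3^2 · 5 · 7 · 547 · 1723, so the number of primitive elements is φ(4750104240) = 1083124224.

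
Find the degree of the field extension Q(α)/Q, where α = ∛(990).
[Q(α):Q] = 3

The minimal polynomial of α is x^3 - 990, irreducible over Q since 990 is not a perfect cube (so x^3 - 990 has no rational root). Hence [Q(α):Q] = deg(m_α) = 3.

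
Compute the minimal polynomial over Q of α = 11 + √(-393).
m_α(x) = x^2 - 22x + 514

From α - 11 = √(-393), squaring gives (α - 11)^2 = -393, i.e. α^2 - 22α + 121 = -393, so α^2 - 22α + 514 = 0. The discriminant of x^2 - 22x + 514 is (-22)^2 - 4·(514) = 484 - 2056 = -1572, and 4·(-393) is not a perfect square in Q since -393 is squarefree and ≠ 1. Hence x^2 - 22x + 514 is irreducible over Q and is the minimal polynomial of α.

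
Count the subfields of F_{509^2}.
F_{509^2} has 2 subfields

The subfields of F_{p^n} are exactly the fields F_{p^d} for d | n (each is the fixed field of the unique index-d subgroup of Gal(F_{p^n}/F_p) ≅ Z/nZ). The divisors of n = 2 are {1, 2}, giving 2 subfields: F_{509^1}, F_{509^2}.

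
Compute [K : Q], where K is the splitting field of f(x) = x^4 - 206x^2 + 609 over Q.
[K : Q] = 4

Solving the quadratic in x^2: x^2 = (206 ± √(206^2 - 4·609))/2 = (206 ± √40000)/2 = (206 ± 200)/2, giving x^2 = 203 or x^2 = 3. So f(x) = (x^2 - 203)(x^2 - 3) and the roots of f are ±√203, ±√3. Hence the splitting field is K = Q(√203, √3). Since 203 and 3 are distinct squarefree integers > 1, their product 609 is not a perfect square, so √3 ∉ Q(√203). By the tower law [K:Q] = [Q(√203,√3):Q(√203)] · [Q(√203):Q] = 2 · 2 = 4.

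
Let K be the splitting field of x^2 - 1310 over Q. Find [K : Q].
[K : Q] = 2

f(x) = x^2 - 1310 factors as (x - √1310)(x + √1310). The splitting field is K = Q(√1310). Since 1310 is squarefree and > 1, it is not a perfect square, so x^2 - 1310 is irreducible over Q and [Q(√1310) : Q] = 2. Hence [K : Q] = 2.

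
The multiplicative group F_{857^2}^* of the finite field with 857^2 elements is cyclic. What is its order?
|F_{857^2}^*| = 734448

F_{857^2} has 857^2 = 734449 elements; its multiplicative group consists of all nonzero elements, so |F_{857^2}^*| = 734449 - 1 = 734448. (It is cyclic since any finite subgroup of the multiplicative group of a field is cyclic.)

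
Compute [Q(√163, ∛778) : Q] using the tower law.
[Q(√163, ∛778) : Q] = 6

Let L = Q(√163, ∛778). Since Q(√163) ⊂ L and [Q(√163):Q] = 2, the tower law gives 2 | [L:Q]. Likewise Q(∛778) ⊂ L with [Q(∛778):Q] = 3 (because 778 is not a perfect cube), so 3 | [L:Q]. As gcd(2,3) = 1, [L:Q] is divisible by 6. Conversely L is generated over Q by √163 and ∛778, so [L:Q] ≤ 2·3 = 6. Therefore [Q(√163, ∛778) : Q] = 6.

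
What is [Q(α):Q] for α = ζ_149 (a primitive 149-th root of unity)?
[Q(α):Q] = 148

The minimal polynomial of ζ_149 over Q is the 149-th cyclotomic polynomial Φ_149(x), which is irreducible over Q and has degree φ(149) = 148. Hence [Q(α):Q] = φ(149) = 148.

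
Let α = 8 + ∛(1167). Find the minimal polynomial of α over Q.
m_α(x) = x^3 - 24x^2 + 192x - 1679

Set β = α - 8 = ∛(1167), so β^3 = 1167. Then (α - 8)^3 - 1167 = 0, i.e. α is a root of g(x) = (x - 8)^3 - 1167 = x^3 - 24x^2 + 192x - 1679. Since g(x) = h(x - 8) where h(x) = x^3 - 1167, and h is irreducible over Q (because 1167 is not a perfect cube, so h has no rational root, and a monic cubic with no rational root is irreducible), g is also irreducible (irreducibility is preserved under the substitution x → x - 8). Hence m_α(x) = x^3 - 24x^2 + 192x - 1679.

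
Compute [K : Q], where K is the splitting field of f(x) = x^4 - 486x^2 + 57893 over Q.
[K : Q] = 4

Solving the quadratic in x^2: x^2 = (486 ± √(486^2 - 4·57893))/2 = (486 ± √4624)/2 = (486 ± 68)/2, giving x^2 = 277 or x^2 = 209. So f(x) = (x^2 - 277)(x^2 - 209) and the roots of f are ±√277, ±√209. Hence the splitting field is K = Q(√277, √209). Since 277 and 209 are distinct squarefree integers > 1, their product 57893 is not a perfect square, so √209 ∉ Q(√277). By the tower law [K:Q] = [Q(√277,√209):Q(√277)] · [Q(√277):Q] = 2 · 2 = 4.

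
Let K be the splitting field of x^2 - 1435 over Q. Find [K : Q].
[K : Q] = 2

f(x) = x^2 - 1435 factors as (x - √1435)(x + √1435). The splitting field is K = Q(√1435). Since 1435 is squarefree and > 1, it is not a perfect square, so x^2 - 1435 is irreducible over Q and [Q(√1435) : Q] = 2. Hence [K : Q] = 2.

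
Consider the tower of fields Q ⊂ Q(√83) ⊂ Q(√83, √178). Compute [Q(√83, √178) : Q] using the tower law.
[Q(√83, √178) : Q] = 4

[Q(√83):Q] = 2 (min poly x^2 - 83, irreducible since 83 is squarefree > 1). For the top step, suppose √178 ∈ Q(√83), say √178 = c + d√83 with c, d ∈ Q. Squaring: 178 = c^2 + 83d^2 + 2cd√83. Since √83 ∉ Q this forces 2cd = 0. If d = 0 then √178 = c ∈ Q, contradicting 178 squarefree > 1. If c = 0 then 178 = 83d^2, so 83·178 = (83d)^2 is a perfect square in Q — but 83·178 = 14774 is not a perfect square (since 83 and 178 are distinct squarefree integers). Contradiction. Hence √178 ∉ Q(√83), so x^2 - 178 stays irreducible over Q(√83) and [Q(√83, √178) : Q(√83)] = 2. By the tower law, [Q(√83, √178) : Q] = 2 · 2 = 4.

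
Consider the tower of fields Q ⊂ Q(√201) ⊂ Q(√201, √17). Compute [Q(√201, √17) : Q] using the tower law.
[Q(√201, √17) : Q] = 4

[Q(√201):Q] = 2 (min poly x^2 - 201, irreducible since 201 is squarefree > 1). For the top step, suppose √17 ∈ Q(√201), say √17 = c + d√201 with c, d ∈ Q. Squaring: 17 = c^2 + 201d^2 + 2cd√201. Since √201 ∉ Q this forces 2cd = 0. If d = 0 then √17 = c ∈ Q, contradicting 17 squarefree > 1. If c = 0 then 17 = 201d^2, so 201·17 = (201d)^2 is a perfect square in Q — but 201·17 = 3417 is not a perfect square (since 201 and 17 are distinct squarefree integers). Contradiction. Hence √17 ∉ Q(√201), so x^2 - 17 stays irreducible over Q(√201) and [Q(√201, √17) : Q(√201)] = 2. By the tower law, [Q(√201, √17) : Q] = 2 · 2 = 4.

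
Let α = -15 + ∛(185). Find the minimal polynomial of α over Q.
m_α(x) = x^3 + 45x^2 + 675x + 3190

Set β = α + 15 = ∛(185), so β^3 = 185. Then (α + 15)^3 - 185 = 0, i.e. α is a root of g(x) = (x + 15)^3 - 185 = x^3 + 45x^2 + 675x + 3190. Since g(x) = h(x + 15) where h(x) = x^3 - 185, and h is irreducible over Q (because 185 is not a perfect cube, so h has no rational root, and a monic cubic with no rational root is irreducible), g is also irreducible (irreducibility is preserved under the substitution x → x + 15). Hence m_α(x) = x^3 + 45x^2 + 675x + 3190.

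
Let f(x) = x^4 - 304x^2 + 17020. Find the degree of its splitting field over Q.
[K : Q] = 4

Solving the quadratic in x^2: x^2 = (304 ± √(304^2 - 4·17020))/2 = (304 ± √24336)/2 = (304 ± 156)/2, giving x^2 = 74 or x^2 = 230. So f(x) = (x^2 - 74)(x^2 - 230) and the roots of f are ±√74, ±√230. Hence the splitting field is K = Q(√74, √230). Since 74 and 230 are distinct squarefree integers > 1, their product 17020 is not a perfect square, so √230 ∉ Q(√74). By the tower law [K:Q] = [Q(√74,√230):Q(√74)] · [Q(√74):Q] = 2 · 2 = 4.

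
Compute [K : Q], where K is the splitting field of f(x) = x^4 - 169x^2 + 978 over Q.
[K : Q] = 4

Solving the quadratic in x^2: x^2 = (169 ± √(169^2 - 4·978))/2 = (169 ± √24649)/2 = (169 ± 157)/2, giving x^2 = 163 or x^2 = 6. So f(x) = (x^2 - 163)(x^2 - 6) and the roots of f are ±√163, ±√6. Hence the splitting field is K = Q(√163, √6). Since 163 and 6 are distinct squarefree integers > 1, their product 978 is not a perfect square, so √6 ∉ Q(√163). By the tower law [K:Q] = [Q(√163,√6):Q(√163)] · [Q(√163):Q] = 2 · 2 = 4.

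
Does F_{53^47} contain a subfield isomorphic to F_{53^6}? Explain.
No: F_{53^6} is not a subfield of F_{53^47}

F_{p^m} embeds in F_{p^n} iff m | n. Here 6 ∤ 47 (since 47 = 7·6 + 5 with remainder 5 ≠ 0), so F_{53^6} is not a subfield of F_{53^47}. Equivalently: if it were, the tower law would give 6 = [F_{53^6}:F_53] dividing [F_{53^47}:F_53] = 47, contradiction.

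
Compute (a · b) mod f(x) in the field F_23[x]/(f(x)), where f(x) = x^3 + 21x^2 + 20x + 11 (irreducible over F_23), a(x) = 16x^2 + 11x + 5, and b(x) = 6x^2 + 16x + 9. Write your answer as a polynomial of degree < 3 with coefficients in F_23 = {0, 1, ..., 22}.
a · b ≡ 10x^2 + 21x + 3 (mod f(x))

Multiply in F_23[x]: a(x)·b(x) = (16x^2 + 11x + 5)·(6x^2 + 16x + 9) = 4x^4 + 5x^2 + 18x + 22. This has degree ≥ 3, so divide by f(x) over F_23: 4x^4 + 5x^2 + 18x + 22 = (4x + 8)·(x^3 + 21x^2 + 20x + 11) + (10x^2 + 21x + 3). Hence a·b ≡ 10x^2 + 21x + 3 (mod f). (F_23[x]/(f) is a field with 23^3 = 12167 elements since f is irreducible of degree 3.)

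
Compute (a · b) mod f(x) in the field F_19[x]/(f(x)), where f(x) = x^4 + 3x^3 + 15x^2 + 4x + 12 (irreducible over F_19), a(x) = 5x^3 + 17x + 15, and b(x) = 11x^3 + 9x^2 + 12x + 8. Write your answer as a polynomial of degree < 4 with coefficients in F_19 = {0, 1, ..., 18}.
a · b ≡ 8x^3 + 9x^2 + 6x (mod f(x))

Multiply in F_19[x]: a(x)·b(x) = (5x^3 + 17x + 15)·(11x^3 + 9x^2 + 12x + 8) = 17x^6 + 7x^5 + 16x^3 + 16x^2 + 12x + 6. This has degree ≥ 4, so divide by f(x) over F_19: 17x^6 + 7x^5 + 16x^3 + 16x^2 + 12x + 6 = (17x^2 + 13x + 10)·(x^4 + 3x^3 + 15x^2 + 4x + 12) + (8x^3 + 9x^2 + 6x). Hence a·b ≡ 8x^3 + 9x^2 + 6x (mod f). (F_19[x]/(f) is a field with 19^4 = 130321 elements since f is irreducible of degree 4.)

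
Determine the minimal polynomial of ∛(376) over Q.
m_α(x) = x^3 - 376

α satisfies α^3 = 376, so x^3 - 376 annihilates α. By the rational root test, a rational root p/q (in lowest terms) of x^3 - 376 would satisfy p^3 = 376 q^3, forcing q = 1 and p^3 = 376; but 376 is not a perfect cube, contradiction. A monic cubic over Q with no rational root is irreducible (any nontrivial factorization would include a linear factor). Hence x^3 - 376 is the minimal polynomial of α, and in particular [Q(α):Q] = 3.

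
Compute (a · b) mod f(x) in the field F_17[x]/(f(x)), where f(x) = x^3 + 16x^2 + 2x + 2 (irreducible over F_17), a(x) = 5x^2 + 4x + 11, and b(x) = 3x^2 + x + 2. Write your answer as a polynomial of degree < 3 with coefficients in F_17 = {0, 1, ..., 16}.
a · b ≡ 15x^2 + 10x + 9 (mod f(x))

Multiply in F_17[x]: a(x)·b(x) = (5x^2 + 4x + 11)·(3x^2 + x + 2) = 15x^4 + 13x^2 + 2x + 5. This has degree ≥ 3, so divide by f(x) over F_17: 15x^4 + 13x^2 + 2x + 5 = (15x + 15)·(x^3 + 16x^2 + 2x + 2) + (15x^2 + 10x + 9). Hence a·b ≡ 15x^2 + 10x + 9 (mod f). (F_17[x]/(f) is a field with 17^3 = 4913 elements since f is irreducible of degree 3.)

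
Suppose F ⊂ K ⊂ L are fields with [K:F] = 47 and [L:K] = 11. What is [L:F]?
[L:F] = 517

The tower law says that for any tower of field extensions F ⊂ K ⊂ L with finite degrees, [L:F] = [L:K] · [K:F]. Here this gives [L:F] = 11 · 47 = 517.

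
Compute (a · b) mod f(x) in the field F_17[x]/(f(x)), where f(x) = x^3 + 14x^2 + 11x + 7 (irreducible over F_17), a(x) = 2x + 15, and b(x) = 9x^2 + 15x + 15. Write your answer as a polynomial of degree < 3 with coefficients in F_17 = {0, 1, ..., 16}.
a · b ≡ 15x^2 + 6x + 14 (mod f(x))

Multiply in F_17[x]: a(x)·b(x) = (2x + 15)·(9x^2 + 15x + 15) = x^3 + 12x^2 + 4. This has degree ≥ 3, so divide by f(x) over F_17: x^3 + 12x^2 + 4 = (1)·(x^3 + 14x^2 + 11x + 7) + (15x^2 + 6x + 14). Hence a·b ≡ 15x^2 + 6x + 14 (mod f). (F_17[x]/(f) is a field with 17^3 = 4913 elements since f is irreducible of degree 3.)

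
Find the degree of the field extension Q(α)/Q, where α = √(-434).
[Q(α):Q] = 2

[Q(α):Q] equals the degree of the minimal polynomial of α. Here α^2 = -434 and x^2 + 434 is irreducible (d = -434 is squarefree, ≠ 1, hence not a square), so deg(m_α) = 2. Thus [Q(α):Q] = 2.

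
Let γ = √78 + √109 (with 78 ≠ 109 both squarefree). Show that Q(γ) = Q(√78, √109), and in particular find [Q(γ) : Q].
[Q(γ) : Q] = 4 (equivalently, Q(γ) = Q(√78, √109))

Obviously Q(γ) ⊆ Q(√78, √109), and [Q(√78, √109):Q] = 4 (since 78, 109 are distinct squarefree integers > 1 with 8502 not a perfect square). To show equality we compute the minimal polynomial of γ. From γ = √78 + √109: γ^2 = 78 + 2√(8502) + 109 = 187 + 2√(8502), so γ^2 - 187 = 2√(8502); squaring, (γ^2 - 187)^2 = 4·8502, i.e. γ^4 - 374γ^2 + 34969 - 34008 = 0, i.e. γ^4 - 374γ^2 + 961 = 0. So γ is a root of x^4 - 374x^2 + 961. This polynomial is irreducible over Q: it has no rational root (each ±√78 ± √109 is irrational), and any factorization into two quadratics over Q would force √(8502) ∈ Q (pairing opposite roots) or √78, √109 ∈ Q (other pairings), all impossible. Hence [Q(γ):Q] = 4 = [Q(√78, √109):Q], so Q(γ) = Q(√78, √109).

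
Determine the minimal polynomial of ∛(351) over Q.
m_α(x) = x^3 - 351

α satisfies α^3 = 351, so x^3 - 351 annihilates α. By the rational root test, a rational root p/q (in lowest terms) of x^3 - 351 would satisfy p^3 = 351 q^3, forcing q = 1 and p^3 = 351; but 351 is not a perfect cube, contradiction. A monic cubic over Q with no rational root is irreducible (any nontrivial factorization would include a linear factor). Hence x^3 - 351 is the minimal polynomial of α, and in particular [Q(α):Q] = 3.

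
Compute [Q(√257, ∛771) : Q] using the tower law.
[Q(√257, ∛771) : Q] = 6

Let L = Q(√257, ∛771). Since Q(√257) ⊂ L and [Q(√257):Q] = 2, the tower law gives 2 | [L:Q]. Likewise Q(∛771) ⊂ L with [Q(∛771):Q] = 3 (because 771 is not a perfect cube), so 3 | [L:Q]. As gcd(2,3) = 1, [L:Q] is divisible by 6. Conversely L is generated over Q by √257 and ∛771, so [L:Q] ≤ 2·3 = 6. Therefore [Q(√257, ∛771) : Q] = 6.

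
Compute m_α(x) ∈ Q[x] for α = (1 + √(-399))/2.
m_α(x) = x^2 - x + 100

From 2α - 1 = √(-399), squaring gives (2α - 1)^2 = -399, i.e. 4α^2 - 4α + 1 = -399, so α^2 - α + (1 + 399)/4 = 0. Since -399 ≡ 1 (mod 4), (1 + 399)/4 = 100 ∈ Z. The polynomial x^2 - x + 100 has discriminant 1 - 4·(100) = -399, which is not a perfect square in Q (d = -399 is squarefree and ≠ 1), so x^2 - x + 100 is irreducible over Q. It is the minimal polynomial of α.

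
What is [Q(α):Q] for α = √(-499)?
[Q(α):Q] = 2

[Q(α):Q] equals the degree of the minimal polynomial of α. Here α^2 = -499 and x^2 + 499 is irreducible (d = -499 is squarefree, ≠ 1, hence not a square), so deg(m_α) = 2. Thus [Q(α):Q] = 2.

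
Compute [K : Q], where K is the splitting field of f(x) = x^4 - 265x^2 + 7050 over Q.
[K : Q] = 4

Solving the quadratic in x^2: x^2 = (265 ± √(265^2 - 4·7050))/2 = (265 ± √42025)/2 = (265 ± 205)/2, giving x^2 = 235 or x^2 = 30. So f(x) = (x^2 - 235)(x^2 - 30) and the roots of f are ±√235, ±√30. Hence the splitting field is K = Q(√235, √30). Since 235 and 30 are distinct squarefree integers > 1, their product 7050 is not a perfect square, so √30 ∉ Q(√235). By the tower law [K:Q] = [Q(√235,√30):Q(√235)] · [Q(√235):Q] = 2 · 2 = 4.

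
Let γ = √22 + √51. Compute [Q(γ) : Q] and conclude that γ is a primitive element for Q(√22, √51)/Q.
[Q(γ) : Q] = 4 (equivalently, Q(γ) = Q(√22, √51))

Obviously Q(γ) ⊆ Q(√22, √51), and [Q(√22, √51):Q] = 4 (since 22, 51 are distinct squarefree integers > 1 with 1122 not a perfect square). To show equality we compute the minimal polynomial of γ. From γ = √22 + √51: γ^2 = 22 + 2√(1122) + 51 = 73 + 2√(1122), so γ^2 - 73 = 2√(1122); squaring, (γ^2 - 73)^2 = 4·1122, i.e. γ^4 - 146γ^2 + 5329 - 4488 = 0, i.e. γ^4 - 146γ^2 + 841 = 0. So γ is a root of x^4 - 146x^2 + 841. This polynomial is irreducible over Q: it has no rational root (each ±√22 ± √51 is irrational), and any factorization into two quadratics over Q would force √(1122) ∈ Q (pairing opposite roots) or √22, √51 ∈ Q (other pairings), all impossible. Hence [Q(γ):Q] = 4 = [Q(√22, √51):Q], so Q(γ) = Q(√22, √51).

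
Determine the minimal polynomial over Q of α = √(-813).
m_α(x) = x^2 + 813

α satisfies α^2 + 813 = 0, so x^2 + 813 annihilates α. Since d = -813 is squarefree and ≠ 1, it is not a perfect square in Q, so x^2 + 813 has no rational root and is therefore irreducible over Q (a degree-2 polynomial over a field is irreducible iff it has no root). Hence m_α(x) = x^2 + 813.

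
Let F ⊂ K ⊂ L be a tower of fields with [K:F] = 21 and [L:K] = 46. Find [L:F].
[L:F] = 966

The tower law says that for any tower of field extensions F ⊂ K ⊂ L with finite degrees, [L:F] = [L:K] · [K:F]. Here this gives [L:F] = 46 · 21 = 966.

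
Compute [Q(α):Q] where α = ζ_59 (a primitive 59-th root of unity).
[Q(α):Q] = 58

The minimal polynomial of ζ_59 over Q is the 59-th cyclotomic polynomial Φ_59(x), which is irreducible over Q and has degree φ(59) = 58. Hence [Q(α):Q] = φ(59) = 58.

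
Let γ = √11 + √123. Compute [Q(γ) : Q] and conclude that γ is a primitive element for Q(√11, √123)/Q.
[Q(γ) : Q] = 4 (equivalently, Q(γ) = Q(√11, √123))

Obviously Q(γ) ⊆ Q(√11, √123), and [Q(√11, √123):Q] = 4 (since 11, 123 are distinct squarefree integers > 1 with 1353 not a perfect square). To show equality we compute the minimal polynomial of γ. From γ = √11 + √123: γ^2 = 11 + 2√(1353) + 123 = 134 + 2√(1353), so γ^2 - 134 = 2√(1353); squaring, (γ^2 - 134)^2 = 4·1353, i.e. γ^4 - 268γ^2 + 17956 - 5412 = 0, i.e. γ^4 - 268γ^2 + 12544 = 0. So γ is a root of x^4 - 268x^2 + 12544. This polynomial is irreducible over Q: it has no rational root (each ±√11 ± √123 is irrational), and any factorization into two quadratics over Q would force √(1353) ∈ Q (pairing opposite roots) or √11, √123 ∈ Q (other pairings), all impossible. Hence [Q(γ):Q] = 4 = [Q(√11, √123):Q], so Q(γ) = Q(√11, √123).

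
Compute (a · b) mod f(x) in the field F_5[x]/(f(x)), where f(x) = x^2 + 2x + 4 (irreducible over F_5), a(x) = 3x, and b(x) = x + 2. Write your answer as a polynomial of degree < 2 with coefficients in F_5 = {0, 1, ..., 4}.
a · b ≡ 3 (mod f(x))

Multiply in F_5[x]: a(x)·b(x) = (3x)·(x + 2) = 3x^2 + x. This has degree ≥ 2, so divide by f(x) over F_5: 3x^2 + x = (3)·(x^2 + 2x + 4) + (3). Hence a·b ≡ 3 (mod f). (F_5[x]/(f) is a field with 5^2 = 25 elements since f is irreducible of degree 2.)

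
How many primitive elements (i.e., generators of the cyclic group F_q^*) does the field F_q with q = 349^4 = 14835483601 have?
There are φ(14835483600) = 3273984000 primitive elements

F_q^* is cyclic of order q - 1 = 14835483600. A cyclic group of order m has exactly φ(m) generators. Here m = 14835483600 = 2^4 · 3 · 5^2 · 7 · 29 · 60901, so the number of primitive elements is φ(14835483600) = 3273984000.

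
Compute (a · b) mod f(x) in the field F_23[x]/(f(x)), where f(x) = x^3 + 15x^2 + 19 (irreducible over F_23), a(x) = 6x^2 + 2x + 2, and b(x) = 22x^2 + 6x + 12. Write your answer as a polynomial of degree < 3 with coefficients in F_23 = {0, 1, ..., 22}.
a · b ≡ 16x^2 + 12x + 14 (mod f(x))

Multiply in F_23[x]: a(x)·b(x) = (6x^2 + 2x + 2)·(22x^2 + 6x + 12) = 17x^4 + 11x^3 + 13x^2 + 13x + 1. This has degree ≥ 3, so divide by f(x) over F_23: 17x^4 + 11x^3 + 13x^2 + 13x + 1 = (17x + 9)·(x^3 + 15x^2 + 19) + (16x^2 + 12x + 14). Hence a·b ≡ 16x^2 + 12x + 14 (mod f). (F_23[x]/(f) is a field with 23^3 = 12167 elements since f is irreducible of degree 3.)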